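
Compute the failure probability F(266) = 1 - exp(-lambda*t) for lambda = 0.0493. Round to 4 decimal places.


lambda = 0.0493, t = 266
lambda * t = 13.1138
exp(-13.1138) = 0.0
F(t) = 1 - 0.0
F(t) = 1.0

1.0


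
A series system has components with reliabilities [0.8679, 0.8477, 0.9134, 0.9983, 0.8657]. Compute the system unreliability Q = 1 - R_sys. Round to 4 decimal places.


Components: [0.8679, 0.8477, 0.9134, 0.9983, 0.8657]
After component 1: product = 0.8679
After component 2: product = 0.7357
After component 3: product = 0.672
After component 4: product = 0.6709
After component 5: product = 0.5808
R_sys = 0.5808
Q = 1 - 0.5808 = 0.4192

0.4192


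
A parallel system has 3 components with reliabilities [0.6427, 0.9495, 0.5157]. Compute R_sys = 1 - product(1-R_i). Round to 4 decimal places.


Components: [0.6427, 0.9495, 0.5157]
(1 - 0.6427) = 0.3573, running product = 0.3573
(1 - 0.9495) = 0.0505, running product = 0.018
(1 - 0.5157) = 0.4843, running product = 0.0087
Product of (1-R_i) = 0.0087
R_sys = 1 - 0.0087 = 0.9913

0.9913


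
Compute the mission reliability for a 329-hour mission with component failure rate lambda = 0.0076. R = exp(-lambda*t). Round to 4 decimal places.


lambda = 0.0076
mission_time = 329
lambda * t = 0.0076 * 329 = 2.5004
R = exp(-2.5004)
R = 0.0821

0.0821


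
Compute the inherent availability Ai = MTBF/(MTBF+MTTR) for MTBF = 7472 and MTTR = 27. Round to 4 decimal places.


MTBF = 7472
MTTR = 27
MTBF + MTTR = 7499
Ai = 7472 / 7499
Ai = 0.9964

0.9964


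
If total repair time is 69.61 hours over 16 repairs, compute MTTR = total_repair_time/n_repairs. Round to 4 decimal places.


total_repair_time = 69.61
n_repairs = 16
MTTR = 69.61 / 16
MTTR = 4.3506

4.3506


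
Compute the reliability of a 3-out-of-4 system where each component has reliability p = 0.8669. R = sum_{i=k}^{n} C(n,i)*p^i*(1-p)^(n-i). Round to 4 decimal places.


k = 3, n = 4, p = 0.8669
i=3: C(4,3)=4 * 0.8669^3 * 0.1331^1 = 0.3469
i=4: C(4,4)=1 * 0.8669^4 * 0.1331^0 = 0.5648
R = sum of terms = 0.9116

0.9116


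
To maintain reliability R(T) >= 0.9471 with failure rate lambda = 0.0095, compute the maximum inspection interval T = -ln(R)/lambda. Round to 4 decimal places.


R_target = 0.9471
lambda = 0.0095
-ln(0.9471) = 0.0544
T = 0.0544 / 0.0095
T = 5.7211

5.7211


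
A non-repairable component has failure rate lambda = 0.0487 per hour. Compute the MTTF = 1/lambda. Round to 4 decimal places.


lambda = 0.0487
MTTF = 1 / 0.0487
MTTF = 20.5339

20.5339


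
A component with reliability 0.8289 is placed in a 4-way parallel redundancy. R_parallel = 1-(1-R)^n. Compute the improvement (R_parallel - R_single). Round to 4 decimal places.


R_single = 0.8289, n = 4
1 - R_single = 0.1711
(1 - R_single)^n = 0.1711^4 = 0.0009
R_parallel = 1 - 0.0009 = 0.9991
Improvement = 0.9991 - 0.8289
Improvement = 0.1702

0.1702


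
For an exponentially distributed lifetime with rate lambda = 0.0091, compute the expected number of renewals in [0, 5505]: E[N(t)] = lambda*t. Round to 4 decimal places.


lambda = 0.0091
t = 5505
E[N(t)] = lambda * t
E[N(t)] = 0.0091 * 5505
E[N(t)] = 50.0955

50.0955


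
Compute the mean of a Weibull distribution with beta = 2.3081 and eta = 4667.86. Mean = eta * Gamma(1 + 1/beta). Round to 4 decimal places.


beta = 2.3081, eta = 4667.86
1/beta = 0.4333
1 + 1/beta = 1.4333
Gamma(1.4333) = 0.886
Mean = 4667.86 * 0.886
Mean = 4135.4966

4135.4966


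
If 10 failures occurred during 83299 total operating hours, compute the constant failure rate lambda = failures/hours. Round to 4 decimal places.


failures = 10
total_hours = 83299
lambda = 10 / 83299
lambda = 0.0001

0.0001


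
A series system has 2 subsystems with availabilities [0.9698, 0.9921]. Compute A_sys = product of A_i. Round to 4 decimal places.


Subsystems: [0.9698, 0.9921]
After subsystem 1 (A=0.9698): product = 0.9698
After subsystem 2 (A=0.9921): product = 0.9621
A_sys = 0.9621

0.9621


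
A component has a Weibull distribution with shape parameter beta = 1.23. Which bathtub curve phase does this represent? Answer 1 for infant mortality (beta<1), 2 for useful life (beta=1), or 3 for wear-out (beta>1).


beta = 1.23
Compare beta to 1:
beta < 1 => infant mortality (phase 1)
beta = 1 => useful life (phase 2)
beta > 1 => wear-out (phase 3)
Since beta = 1.23, this is wear-out (increasing failure rate)
Phase = 3

3


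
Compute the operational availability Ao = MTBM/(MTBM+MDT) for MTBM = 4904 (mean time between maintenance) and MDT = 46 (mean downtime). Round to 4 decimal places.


MTBM = 4904
MDT = 46
MTBM + MDT = 4950
Ao = 4904 / 4950
Ao = 0.9907

0.9907


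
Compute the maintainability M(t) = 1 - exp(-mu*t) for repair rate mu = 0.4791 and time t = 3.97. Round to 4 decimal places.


mu = 0.4791, t = 3.97
mu * t = 0.4791 * 3.97 = 1.902
exp(-1.902) = 0.1493
M(t) = 1 - 0.1493
M(t) = 0.8507

0.8507


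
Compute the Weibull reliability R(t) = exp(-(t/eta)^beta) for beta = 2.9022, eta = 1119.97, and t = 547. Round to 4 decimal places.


beta = 2.9022, eta = 1119.97, t = 547
t/eta = 547 / 1119.97 = 0.4884
(t/eta)^beta = 0.4884^2.9022 = 0.125
R(t) = exp(-0.125)
R(t) = 0.8825

0.8825


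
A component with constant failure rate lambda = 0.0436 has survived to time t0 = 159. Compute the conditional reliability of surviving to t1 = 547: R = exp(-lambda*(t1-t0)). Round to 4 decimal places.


lambda = 0.0436
t0 = 159, t1 = 547
t1 - t0 = 388
lambda * (t1-t0) = 0.0436 * 388 = 16.9168
R = exp(-16.9168)
R = 0.0

0.0


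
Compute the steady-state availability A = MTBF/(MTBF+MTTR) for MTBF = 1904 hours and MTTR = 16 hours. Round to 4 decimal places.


MTBF = 1904
MTTR = 16
MTBF + MTTR = 1920
A = 1904 / 1920
A = 0.9917

0.9917


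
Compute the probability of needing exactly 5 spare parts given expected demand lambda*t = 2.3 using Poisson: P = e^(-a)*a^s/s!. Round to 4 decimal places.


a = 2.3, s = 5
e^(-a) = e^(-2.3) = 0.1003
a^s = 2.3^5 = 64.3634
s! = 120
P = 0.1003 * 64.3634 / 120
P = 0.0538

0.0538


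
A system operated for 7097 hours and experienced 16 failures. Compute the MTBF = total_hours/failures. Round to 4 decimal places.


total_hours = 7097
failures = 16
MTBF = 7097 / 16
MTBF = 443.5625

443.5625


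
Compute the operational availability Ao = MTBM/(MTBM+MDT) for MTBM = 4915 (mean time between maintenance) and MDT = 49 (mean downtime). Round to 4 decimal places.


MTBM = 4915
MDT = 49
MTBM + MDT = 4964
Ao = 4915 / 4964
Ao = 0.9901

0.9901


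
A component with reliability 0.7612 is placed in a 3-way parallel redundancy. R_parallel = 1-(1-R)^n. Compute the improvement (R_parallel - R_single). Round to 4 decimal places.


R_single = 0.7612, n = 3
1 - R_single = 0.2388
(1 - R_single)^n = 0.2388^3 = 0.0136
R_parallel = 1 - 0.0136 = 0.9864
Improvement = 0.9864 - 0.7612
Improvement = 0.2252

0.2252


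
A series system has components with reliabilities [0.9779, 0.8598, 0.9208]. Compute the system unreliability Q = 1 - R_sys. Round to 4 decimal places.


Components: [0.9779, 0.8598, 0.9208]
After component 1: product = 0.9779
After component 2: product = 0.8408
After component 3: product = 0.7742
R_sys = 0.7742
Q = 1 - 0.7742 = 0.2258

0.2258


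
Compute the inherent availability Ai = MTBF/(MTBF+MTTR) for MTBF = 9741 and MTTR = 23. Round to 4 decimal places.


MTBF = 9741
MTTR = 23
MTBF + MTTR = 9764
Ai = 9741 / 9764
Ai = 0.9976

0.9976


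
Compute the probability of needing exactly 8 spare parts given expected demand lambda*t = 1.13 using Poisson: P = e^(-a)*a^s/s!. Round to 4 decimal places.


a = 1.13, s = 8
e^(-a) = e^(-1.13) = 0.323
a^s = 1.13^8 = 2.6584
s! = 40320
P = 0.323 * 2.6584 / 40320
P = 0.0

0.0


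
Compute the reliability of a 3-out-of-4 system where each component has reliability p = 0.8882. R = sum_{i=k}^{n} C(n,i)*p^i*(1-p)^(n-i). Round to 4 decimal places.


k = 3, n = 4, p = 0.8882
i=3: C(4,3)=4 * 0.8882^3 * 0.1118^1 = 0.3134
i=4: C(4,4)=1 * 0.8882^4 * 0.1118^0 = 0.6224
R = sum of terms = 0.9357

0.9357


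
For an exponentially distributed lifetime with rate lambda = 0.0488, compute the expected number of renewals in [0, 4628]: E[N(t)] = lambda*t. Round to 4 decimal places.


lambda = 0.0488
t = 4628
E[N(t)] = lambda * t
E[N(t)] = 0.0488 * 4628
E[N(t)] = 225.8464

225.8464


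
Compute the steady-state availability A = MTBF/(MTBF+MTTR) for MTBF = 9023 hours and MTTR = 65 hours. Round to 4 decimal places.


MTBF = 9023
MTTR = 65
MTBF + MTTR = 9088
A = 9023 / 9088
A = 0.9928

0.9928


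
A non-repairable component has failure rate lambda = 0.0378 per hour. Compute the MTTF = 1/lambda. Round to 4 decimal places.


lambda = 0.0378
MTTF = 1 / 0.0378
MTTF = 26.455

26.455


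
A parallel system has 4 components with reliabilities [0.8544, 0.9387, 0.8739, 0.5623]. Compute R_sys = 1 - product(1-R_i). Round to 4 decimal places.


Components: [0.8544, 0.9387, 0.8739, 0.5623]
(1 - 0.8544) = 0.1456, running product = 0.1456
(1 - 0.9387) = 0.0613, running product = 0.0089
(1 - 0.8739) = 0.1261, running product = 0.0011
(1 - 0.5623) = 0.4377, running product = 0.0005
Product of (1-R_i) = 0.0005
R_sys = 1 - 0.0005 = 0.9995

0.9995


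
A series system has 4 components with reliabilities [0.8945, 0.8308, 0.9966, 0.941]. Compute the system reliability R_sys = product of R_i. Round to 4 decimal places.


Components: [0.8945, 0.8308, 0.9966, 0.941]
After component 1 (R=0.8945): product = 0.8945
After component 2 (R=0.8308): product = 0.7432
After component 3 (R=0.9966): product = 0.7406
After component 4 (R=0.941): product = 0.6969
R_sys = 0.6969

0.6969


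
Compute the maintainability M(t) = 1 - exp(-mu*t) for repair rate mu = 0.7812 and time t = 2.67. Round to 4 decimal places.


mu = 0.7812, t = 2.67
mu * t = 0.7812 * 2.67 = 2.0858
exp(-2.0858) = 0.1242
M(t) = 1 - 0.1242
M(t) = 0.8758

0.8758


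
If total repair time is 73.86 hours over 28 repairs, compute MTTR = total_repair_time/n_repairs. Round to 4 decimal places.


total_repair_time = 73.86
n_repairs = 28
MTTR = 73.86 / 28
MTTR = 2.6379

2.6379


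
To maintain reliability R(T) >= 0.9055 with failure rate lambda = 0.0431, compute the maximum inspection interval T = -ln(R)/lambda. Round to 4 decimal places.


R_target = 0.9055
lambda = 0.0431
-ln(0.9055) = 0.0993
T = 0.0993 / 0.0431
T = 2.3032

2.3032


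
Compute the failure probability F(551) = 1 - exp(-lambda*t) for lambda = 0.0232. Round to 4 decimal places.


lambda = 0.0232, t = 551
lambda * t = 12.7832
exp(-12.7832) = 0.0
F(t) = 1 - 0.0
F(t) = 1.0

1.0


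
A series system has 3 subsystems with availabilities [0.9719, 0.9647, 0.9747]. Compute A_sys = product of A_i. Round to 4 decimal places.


Subsystems: [0.9719, 0.9647, 0.9747]
After subsystem 1 (A=0.9719): product = 0.9719
After subsystem 2 (A=0.9647): product = 0.9376
After subsystem 3 (A=0.9747): product = 0.9139
A_sys = 0.9139

0.9139


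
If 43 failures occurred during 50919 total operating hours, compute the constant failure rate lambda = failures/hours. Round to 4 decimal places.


failures = 43
total_hours = 50919
lambda = 43 / 50919
lambda = 0.0008

0.0008


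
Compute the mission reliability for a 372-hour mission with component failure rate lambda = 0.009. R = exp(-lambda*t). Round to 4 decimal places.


lambda = 0.009
mission_time = 372
lambda * t = 0.009 * 372 = 3.348
R = exp(-3.348)
R = 0.0352

0.0352


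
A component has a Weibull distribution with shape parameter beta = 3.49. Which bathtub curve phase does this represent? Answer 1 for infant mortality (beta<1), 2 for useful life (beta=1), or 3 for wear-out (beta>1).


beta = 3.49
Compare beta to 1:
beta < 1 => infant mortality (phase 1)
beta = 1 => useful life (phase 2)
beta > 1 => wear-out (phase 3)
Since beta = 3.49, this is wear-out (increasing failure rate)
Phase = 3

3


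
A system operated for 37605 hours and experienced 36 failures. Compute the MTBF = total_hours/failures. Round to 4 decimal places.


total_hours = 37605
failures = 36
MTBF = 37605 / 36
MTBF = 1044.5833

1044.5833


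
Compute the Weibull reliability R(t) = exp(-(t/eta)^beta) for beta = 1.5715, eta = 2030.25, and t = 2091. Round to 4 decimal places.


beta = 1.5715, eta = 2030.25, t = 2091
t/eta = 2091 / 2030.25 = 1.0299
(t/eta)^beta = 1.0299^1.5715 = 1.0474
R(t) = exp(-1.0474)
R(t) = 0.3508

0.3508


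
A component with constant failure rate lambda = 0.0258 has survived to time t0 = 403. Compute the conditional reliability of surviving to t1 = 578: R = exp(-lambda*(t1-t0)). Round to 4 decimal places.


lambda = 0.0258
t0 = 403, t1 = 578
t1 - t0 = 175
lambda * (t1-t0) = 0.0258 * 175 = 4.515
R = exp(-4.515)
R = 0.0109

0.0109


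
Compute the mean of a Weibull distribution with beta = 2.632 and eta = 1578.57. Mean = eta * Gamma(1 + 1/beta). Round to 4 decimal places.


beta = 2.632, eta = 1578.57
1/beta = 0.3799
1 + 1/beta = 1.3799
Gamma(1.3799) = 0.8885
Mean = 1578.57 * 0.8885
Mean = 1402.6251

1402.6251


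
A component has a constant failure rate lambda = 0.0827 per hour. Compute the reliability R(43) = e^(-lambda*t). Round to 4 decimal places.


lambda = 0.0827
t = 43
lambda * t = 3.5561
R(t) = e^(-3.5561)
R(t) = 0.0285

0.0285


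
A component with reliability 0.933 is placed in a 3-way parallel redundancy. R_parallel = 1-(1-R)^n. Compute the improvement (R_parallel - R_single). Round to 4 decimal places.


R_single = 0.933, n = 3
1 - R_single = 0.067
(1 - R_single)^n = 0.067^3 = 0.0003
R_parallel = 1 - 0.0003 = 0.9997
Improvement = 0.9997 - 0.933
Improvement = 0.0667

0.0667


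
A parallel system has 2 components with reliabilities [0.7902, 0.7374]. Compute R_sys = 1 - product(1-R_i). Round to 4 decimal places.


Components: [0.7902, 0.7374]
(1 - 0.7902) = 0.2098, running product = 0.2098
(1 - 0.7374) = 0.2626, running product = 0.0551
Product of (1-R_i) = 0.0551
R_sys = 1 - 0.0551 = 0.9449

0.9449


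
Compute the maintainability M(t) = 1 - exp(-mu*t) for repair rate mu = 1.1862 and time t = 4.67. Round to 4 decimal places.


mu = 1.1862, t = 4.67
mu * t = 1.1862 * 4.67 = 5.5396
exp(-5.5396) = 0.0039
M(t) = 1 - 0.0039
M(t) = 0.9961

0.9961


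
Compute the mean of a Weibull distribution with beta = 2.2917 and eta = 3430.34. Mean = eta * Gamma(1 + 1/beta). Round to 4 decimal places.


beta = 2.2917, eta = 3430.34
1/beta = 0.4364
1 + 1/beta = 1.4364
Gamma(1.4364) = 0.8859
Mean = 3430.34 * 0.8859
Mean = 3038.8665

3038.8665


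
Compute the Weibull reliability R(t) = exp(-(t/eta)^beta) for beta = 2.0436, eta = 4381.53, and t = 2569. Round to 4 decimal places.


beta = 2.0436, eta = 4381.53, t = 2569
t/eta = 2569 / 4381.53 = 0.5863
(t/eta)^beta = 0.5863^2.0436 = 0.3359
R(t) = exp(-0.3359)
R(t) = 0.7147

0.7147


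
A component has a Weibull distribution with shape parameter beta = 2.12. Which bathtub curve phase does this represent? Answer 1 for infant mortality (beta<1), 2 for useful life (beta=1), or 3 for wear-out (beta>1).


beta = 2.12
Compare beta to 1:
beta < 1 => infant mortality (phase 1)
beta = 1 => useful life (phase 2)
beta > 1 => wear-out (phase 3)
Since beta = 2.12, this is wear-out (increasing failure rate)
Phase = 3

3


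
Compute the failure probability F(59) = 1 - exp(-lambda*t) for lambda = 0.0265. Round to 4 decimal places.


lambda = 0.0265, t = 59
lambda * t = 1.5635
exp(-1.5635) = 0.2094
F(t) = 1 - 0.2094
F(t) = 0.7906

0.7906


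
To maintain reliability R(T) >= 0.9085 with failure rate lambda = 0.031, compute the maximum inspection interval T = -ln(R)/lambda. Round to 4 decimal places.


R_target = 0.9085
lambda = 0.031
-ln(0.9085) = 0.096
T = 0.096 / 0.031
T = 3.0955

3.0955


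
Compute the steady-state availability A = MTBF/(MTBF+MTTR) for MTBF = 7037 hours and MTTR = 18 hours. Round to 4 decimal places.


MTBF = 7037
MTTR = 18
MTBF + MTTR = 7055
A = 7037 / 7055
A = 0.9974

0.9974


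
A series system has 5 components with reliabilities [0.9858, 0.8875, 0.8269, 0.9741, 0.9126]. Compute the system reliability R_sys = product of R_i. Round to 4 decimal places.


Components: [0.9858, 0.8875, 0.8269, 0.9741, 0.9126]
After component 1 (R=0.9858): product = 0.9858
After component 2 (R=0.8875): product = 0.8749
After component 3 (R=0.8269): product = 0.7235
After component 4 (R=0.9741): product = 0.7047
After component 5 (R=0.9126): product = 0.6431
R_sys = 0.6431

0.6431


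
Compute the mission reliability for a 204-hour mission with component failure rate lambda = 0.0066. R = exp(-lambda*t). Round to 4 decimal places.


lambda = 0.0066
mission_time = 204
lambda * t = 0.0066 * 204 = 1.3464
R = exp(-1.3464)
R = 0.2602

0.2602


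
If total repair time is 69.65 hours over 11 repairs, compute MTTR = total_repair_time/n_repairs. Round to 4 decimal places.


total_repair_time = 69.65
n_repairs = 11
MTTR = 69.65 / 11
MTTR = 6.3318

6.3318


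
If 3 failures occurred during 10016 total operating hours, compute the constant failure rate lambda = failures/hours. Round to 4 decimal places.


failures = 3
total_hours = 10016
lambda = 3 / 10016
lambda = 0.0003

0.0003


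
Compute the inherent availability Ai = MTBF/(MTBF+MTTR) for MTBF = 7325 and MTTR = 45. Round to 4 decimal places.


MTBF = 7325
MTTR = 45
MTBF + MTTR = 7370
Ai = 7325 / 7370
Ai = 0.9939

0.9939


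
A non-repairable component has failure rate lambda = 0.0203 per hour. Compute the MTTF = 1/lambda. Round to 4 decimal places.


lambda = 0.0203
MTTF = 1 / 0.0203
MTTF = 49.2611

49.2611


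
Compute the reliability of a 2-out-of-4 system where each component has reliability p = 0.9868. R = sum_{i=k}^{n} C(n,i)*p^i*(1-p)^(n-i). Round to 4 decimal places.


k = 2, n = 4, p = 0.9868
i=2: C(4,2)=6 * 0.9868^2 * 0.0132^2 = 0.001
i=3: C(4,3)=4 * 0.9868^3 * 0.0132^1 = 0.0507
i=4: C(4,4)=1 * 0.9868^4 * 0.0132^0 = 0.9482
R = sum of terms = 1.0

1.0


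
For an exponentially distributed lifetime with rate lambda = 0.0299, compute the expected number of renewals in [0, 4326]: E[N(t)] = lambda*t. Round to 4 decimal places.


lambda = 0.0299
t = 4326
E[N(t)] = lambda * t
E[N(t)] = 0.0299 * 4326
E[N(t)] = 129.3474

129.3474


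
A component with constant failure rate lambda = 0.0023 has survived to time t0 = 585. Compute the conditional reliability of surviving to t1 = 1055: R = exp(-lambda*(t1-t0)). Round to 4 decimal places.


lambda = 0.0023
t0 = 585, t1 = 1055
t1 - t0 = 470
lambda * (t1-t0) = 0.0023 * 470 = 1.081
R = exp(-1.081)
R = 0.3393

0.3393


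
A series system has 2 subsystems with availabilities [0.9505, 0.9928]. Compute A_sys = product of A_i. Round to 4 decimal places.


Subsystems: [0.9505, 0.9928]
After subsystem 1 (A=0.9505): product = 0.9505
After subsystem 2 (A=0.9928): product = 0.9437
A_sys = 0.9437

0.9437


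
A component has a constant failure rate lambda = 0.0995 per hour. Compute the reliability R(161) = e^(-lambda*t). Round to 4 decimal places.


lambda = 0.0995
t = 161
lambda * t = 16.0195
R(t) = e^(-16.0195)
R(t) = 0.0

0.0


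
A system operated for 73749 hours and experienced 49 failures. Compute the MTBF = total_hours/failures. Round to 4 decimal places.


total_hours = 73749
failures = 49
MTBF = 73749 / 49
MTBF = 1505.0816

1505.0816


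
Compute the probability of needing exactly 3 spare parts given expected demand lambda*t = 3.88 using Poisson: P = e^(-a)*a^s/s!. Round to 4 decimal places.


a = 3.88, s = 3
e^(-a) = e^(-3.88) = 0.0207
a^s = 3.88^3 = 58.4111
s! = 6
P = 0.0207 * 58.4111 / 6
P = 0.201

0.201


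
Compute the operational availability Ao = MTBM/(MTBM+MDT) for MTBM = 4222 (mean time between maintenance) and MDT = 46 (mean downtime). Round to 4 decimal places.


MTBM = 4222
MDT = 46
MTBM + MDT = 4268
Ao = 4222 / 4268
Ao = 0.9892

0.9892


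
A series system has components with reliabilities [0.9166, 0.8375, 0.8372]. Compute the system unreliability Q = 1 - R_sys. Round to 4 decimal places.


Components: [0.9166, 0.8375, 0.8372]
After component 1: product = 0.9166
After component 2: product = 0.7677
After component 3: product = 0.6427
R_sys = 0.6427
Q = 1 - 0.6427 = 0.3573

0.3573


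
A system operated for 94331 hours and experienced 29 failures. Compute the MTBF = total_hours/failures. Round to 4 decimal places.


total_hours = 94331
failures = 29
MTBF = 94331 / 29
MTBF = 3252.7931

3252.7931


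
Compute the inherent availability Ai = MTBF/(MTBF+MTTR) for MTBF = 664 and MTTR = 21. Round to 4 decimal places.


MTBF = 664
MTTR = 21
MTBF + MTTR = 685
Ai = 664 / 685
Ai = 0.9693

0.9693


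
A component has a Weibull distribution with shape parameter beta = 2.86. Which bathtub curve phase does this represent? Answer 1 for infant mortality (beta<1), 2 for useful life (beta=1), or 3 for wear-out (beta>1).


beta = 2.86
Compare beta to 1:
beta < 1 => infant mortality (phase 1)
beta = 1 => useful life (phase 2)
beta > 1 => wear-out (phase 3)
Since beta = 2.86, this is wear-out (increasing failure rate)
Phase = 3

3


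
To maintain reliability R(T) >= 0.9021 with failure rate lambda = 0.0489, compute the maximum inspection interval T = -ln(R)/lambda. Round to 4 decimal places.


R_target = 0.9021
lambda = 0.0489
-ln(0.9021) = 0.103
T = 0.103 / 0.0489
T = 2.107

2.107


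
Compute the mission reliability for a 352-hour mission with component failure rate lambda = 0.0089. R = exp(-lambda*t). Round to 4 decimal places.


lambda = 0.0089
mission_time = 352
lambda * t = 0.0089 * 352 = 3.1328
R = exp(-3.1328)
R = 0.0436

0.0436


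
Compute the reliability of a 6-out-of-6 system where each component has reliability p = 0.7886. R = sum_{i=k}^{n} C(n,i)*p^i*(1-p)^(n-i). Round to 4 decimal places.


k = 6, n = 6, p = 0.7886
i=6: C(6,6)=1 * 0.7886^6 * 0.2114^0 = 0.2405
R = sum of terms = 0.2405

0.2405


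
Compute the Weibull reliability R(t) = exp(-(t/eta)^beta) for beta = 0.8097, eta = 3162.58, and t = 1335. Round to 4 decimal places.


beta = 0.8097, eta = 3162.58, t = 1335
t/eta = 1335 / 3162.58 = 0.4221
(t/eta)^beta = 0.4221^0.8097 = 0.4974
R(t) = exp(-0.4974)
R(t) = 0.6081

0.6081


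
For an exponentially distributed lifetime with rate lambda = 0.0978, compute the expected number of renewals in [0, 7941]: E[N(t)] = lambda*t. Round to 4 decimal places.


lambda = 0.0978
t = 7941
E[N(t)] = lambda * t
E[N(t)] = 0.0978 * 7941
E[N(t)] = 776.6298

776.6298


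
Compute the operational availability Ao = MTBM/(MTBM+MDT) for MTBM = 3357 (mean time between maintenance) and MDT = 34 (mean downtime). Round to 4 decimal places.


MTBM = 3357
MDT = 34
MTBM + MDT = 3391
Ao = 3357 / 3391
Ao = 0.99

0.99


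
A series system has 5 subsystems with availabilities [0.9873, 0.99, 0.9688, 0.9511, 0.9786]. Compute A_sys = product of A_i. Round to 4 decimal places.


Subsystems: [0.9873, 0.99, 0.9688, 0.9511, 0.9786]
After subsystem 1 (A=0.9873): product = 0.9873
After subsystem 2 (A=0.99): product = 0.9774
After subsystem 3 (A=0.9688): product = 0.9469
After subsystem 4 (A=0.9511): product = 0.9006
After subsystem 5 (A=0.9786): product = 0.8814
A_sys = 0.8814

0.8814


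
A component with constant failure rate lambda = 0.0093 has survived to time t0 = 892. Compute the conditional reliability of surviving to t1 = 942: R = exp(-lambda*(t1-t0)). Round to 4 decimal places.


lambda = 0.0093
t0 = 892, t1 = 942
t1 - t0 = 50
lambda * (t1-t0) = 0.0093 * 50 = 0.465
R = exp(-0.465)
R = 0.6281

0.6281


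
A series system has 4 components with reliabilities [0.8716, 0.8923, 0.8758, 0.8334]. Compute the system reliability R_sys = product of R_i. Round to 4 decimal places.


Components: [0.8716, 0.8923, 0.8758, 0.8334]
After component 1 (R=0.8716): product = 0.8716
After component 2 (R=0.8923): product = 0.7777
After component 3 (R=0.8758): product = 0.6811
After component 4 (R=0.8334): product = 0.5677
R_sys = 0.5677

0.5677


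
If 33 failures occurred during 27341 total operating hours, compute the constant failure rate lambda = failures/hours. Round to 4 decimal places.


failures = 33
total_hours = 27341
lambda = 33 / 27341
lambda = 0.0012

0.0012


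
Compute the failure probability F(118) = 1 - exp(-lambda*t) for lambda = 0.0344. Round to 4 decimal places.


lambda = 0.0344, t = 118
lambda * t = 4.0592
exp(-4.0592) = 0.0173
F(t) = 1 - 0.0173
F(t) = 0.9827

0.9827


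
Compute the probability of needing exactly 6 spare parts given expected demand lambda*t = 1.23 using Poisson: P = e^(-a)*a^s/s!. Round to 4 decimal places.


a = 1.23, s = 6
e^(-a) = e^(-1.23) = 0.2923
a^s = 1.23^6 = 3.4628
s! = 720
P = 0.2923 * 3.4628 / 720
P = 0.0014

0.0014


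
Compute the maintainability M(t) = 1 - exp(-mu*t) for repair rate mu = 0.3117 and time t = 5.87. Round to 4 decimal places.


mu = 0.3117, t = 5.87
mu * t = 0.3117 * 5.87 = 1.8297
exp(-1.8297) = 0.1605
M(t) = 1 - 0.1605
M(t) = 0.8395

0.8395


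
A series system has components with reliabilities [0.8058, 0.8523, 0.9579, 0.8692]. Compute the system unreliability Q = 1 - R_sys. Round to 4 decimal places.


Components: [0.8058, 0.8523, 0.9579, 0.8692]
After component 1: product = 0.8058
After component 2: product = 0.6868
After component 3: product = 0.6579
After component 4: product = 0.5718
R_sys = 0.5718
Q = 1 - 0.5718 = 0.4282

0.4282


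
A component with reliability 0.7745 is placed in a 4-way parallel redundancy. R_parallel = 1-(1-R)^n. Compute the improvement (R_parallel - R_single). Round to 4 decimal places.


R_single = 0.7745, n = 4
1 - R_single = 0.2255
(1 - R_single)^n = 0.2255^4 = 0.0026
R_parallel = 1 - 0.0026 = 0.9974
Improvement = 0.9974 - 0.7745
Improvement = 0.2229

0.2229


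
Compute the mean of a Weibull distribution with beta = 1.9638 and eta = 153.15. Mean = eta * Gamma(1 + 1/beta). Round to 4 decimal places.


beta = 1.9638, eta = 153.15
1/beta = 0.5092
1 + 1/beta = 1.5092
Gamma(1.5092) = 0.8866
Mean = 153.15 * 0.8866
Mean = 135.7767

135.7767


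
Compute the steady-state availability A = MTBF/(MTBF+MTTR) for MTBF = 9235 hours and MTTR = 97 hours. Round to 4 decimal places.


MTBF = 9235
MTTR = 97
MTBF + MTTR = 9332
A = 9235 / 9332
A = 0.9896

0.9896


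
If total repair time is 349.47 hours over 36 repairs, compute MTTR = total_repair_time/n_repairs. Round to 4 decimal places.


total_repair_time = 349.47
n_repairs = 36
MTTR = 349.47 / 36
MTTR = 9.7075

9.7075


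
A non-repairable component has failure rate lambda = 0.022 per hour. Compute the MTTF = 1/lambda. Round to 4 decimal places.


lambda = 0.022
MTTF = 1 / 0.022
MTTF = 45.4545

45.4545


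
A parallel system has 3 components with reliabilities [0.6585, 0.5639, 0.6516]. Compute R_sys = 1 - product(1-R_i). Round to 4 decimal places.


Components: [0.6585, 0.5639, 0.6516]
(1 - 0.6585) = 0.3415, running product = 0.3415
(1 - 0.5639) = 0.4361, running product = 0.1489
(1 - 0.6516) = 0.3484, running product = 0.0519
Product of (1-R_i) = 0.0519
R_sys = 1 - 0.0519 = 0.9481

0.9481


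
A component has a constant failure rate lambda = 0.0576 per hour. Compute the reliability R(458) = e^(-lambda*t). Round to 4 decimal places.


lambda = 0.0576
t = 458
lambda * t = 26.3808
R(t) = e^(-26.3808)
R(t) = 0.0

0.0


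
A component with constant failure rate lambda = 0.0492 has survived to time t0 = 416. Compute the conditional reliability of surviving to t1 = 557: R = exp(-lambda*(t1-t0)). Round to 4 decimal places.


lambda = 0.0492
t0 = 416, t1 = 557
t1 - t0 = 141
lambda * (t1-t0) = 0.0492 * 141 = 6.9372
R = exp(-6.9372)
R = 0.001

0.001


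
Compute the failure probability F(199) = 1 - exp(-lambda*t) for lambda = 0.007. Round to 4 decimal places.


lambda = 0.007, t = 199
lambda * t = 1.393
exp(-1.393) = 0.2483
F(t) = 1 - 0.2483
F(t) = 0.7517

0.7517


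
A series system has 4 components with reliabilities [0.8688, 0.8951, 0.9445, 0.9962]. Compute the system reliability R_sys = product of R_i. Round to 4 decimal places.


Components: [0.8688, 0.8951, 0.9445, 0.9962]
After component 1 (R=0.8688): product = 0.8688
After component 2 (R=0.8951): product = 0.7777
After component 3 (R=0.9445): product = 0.7345
After component 4 (R=0.9962): product = 0.7317
R_sys = 0.7317

0.7317


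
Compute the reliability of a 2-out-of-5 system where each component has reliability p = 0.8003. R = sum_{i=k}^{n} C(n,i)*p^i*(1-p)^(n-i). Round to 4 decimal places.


k = 2, n = 5, p = 0.8003
i=2: C(5,2)=10 * 0.8003^2 * 0.1997^3 = 0.051
i=3: C(5,3)=10 * 0.8003^3 * 0.1997^2 = 0.2044
i=4: C(5,4)=5 * 0.8003^4 * 0.1997^1 = 0.4096
i=5: C(5,5)=1 * 0.8003^5 * 0.1997^0 = 0.3283
R = sum of terms = 0.9933

0.9933


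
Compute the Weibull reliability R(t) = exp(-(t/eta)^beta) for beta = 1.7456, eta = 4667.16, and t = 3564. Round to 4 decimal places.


beta = 1.7456, eta = 4667.16, t = 3564
t/eta = 3564 / 4667.16 = 0.7636
(t/eta)^beta = 0.7636^1.7456 = 0.6245
R(t) = exp(-0.6245)
R(t) = 0.5355

0.5355


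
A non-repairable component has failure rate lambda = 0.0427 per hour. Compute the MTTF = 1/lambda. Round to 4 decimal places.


lambda = 0.0427
MTTF = 1 / 0.0427
MTTF = 23.4192

23.4192


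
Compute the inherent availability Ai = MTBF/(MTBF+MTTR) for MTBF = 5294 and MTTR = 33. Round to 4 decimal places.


MTBF = 5294
MTTR = 33
MTBF + MTTR = 5327
Ai = 5294 / 5327
Ai = 0.9938

0.9938


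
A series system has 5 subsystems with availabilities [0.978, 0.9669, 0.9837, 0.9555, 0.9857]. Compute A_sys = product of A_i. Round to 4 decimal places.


Subsystems: [0.978, 0.9669, 0.9837, 0.9555, 0.9857]
After subsystem 1 (A=0.978): product = 0.978
After subsystem 2 (A=0.9669): product = 0.9456
After subsystem 3 (A=0.9837): product = 0.9302
After subsystem 4 (A=0.9555): product = 0.8888
After subsystem 5 (A=0.9857): product = 0.8761
A_sys = 0.8761

0.8761


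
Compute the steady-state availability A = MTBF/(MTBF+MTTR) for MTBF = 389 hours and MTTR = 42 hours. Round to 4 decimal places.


MTBF = 389
MTTR = 42
MTBF + MTTR = 431
A = 389 / 431
A = 0.9026

0.9026


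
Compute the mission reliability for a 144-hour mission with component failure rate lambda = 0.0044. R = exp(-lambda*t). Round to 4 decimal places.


lambda = 0.0044
mission_time = 144
lambda * t = 0.0044 * 144 = 0.6336
R = exp(-0.6336)
R = 0.5307

0.5307


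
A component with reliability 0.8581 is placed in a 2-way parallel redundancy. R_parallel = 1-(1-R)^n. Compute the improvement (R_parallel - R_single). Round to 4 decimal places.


R_single = 0.8581, n = 2
1 - R_single = 0.1419
(1 - R_single)^n = 0.1419^2 = 0.0201
R_parallel = 1 - 0.0201 = 0.9799
Improvement = 0.9799 - 0.8581
Improvement = 0.1218

0.1218


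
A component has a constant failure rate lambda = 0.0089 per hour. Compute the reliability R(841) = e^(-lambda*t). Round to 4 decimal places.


lambda = 0.0089
t = 841
lambda * t = 7.4849
R(t) = e^(-7.4849)
R(t) = 0.0006

0.0006


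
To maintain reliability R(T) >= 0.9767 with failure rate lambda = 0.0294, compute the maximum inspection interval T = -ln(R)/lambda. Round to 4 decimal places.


R_target = 0.9767
lambda = 0.0294
-ln(0.9767) = 0.0236
T = 0.0236 / 0.0294
T = 0.8019

0.8019


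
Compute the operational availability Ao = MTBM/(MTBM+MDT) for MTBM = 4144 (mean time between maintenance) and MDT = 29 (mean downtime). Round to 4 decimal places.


MTBM = 4144
MDT = 29
MTBM + MDT = 4173
Ao = 4144 / 4173
Ao = 0.9931

0.9931


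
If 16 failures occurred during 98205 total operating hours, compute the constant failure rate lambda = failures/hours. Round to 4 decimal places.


failures = 16
total_hours = 98205
lambda = 16 / 98205
lambda = 0.0002

0.0002


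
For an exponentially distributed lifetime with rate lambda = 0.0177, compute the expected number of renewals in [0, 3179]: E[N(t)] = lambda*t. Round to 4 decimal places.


lambda = 0.0177
t = 3179
E[N(t)] = lambda * t
E[N(t)] = 0.0177 * 3179
E[N(t)] = 56.2683

56.2683


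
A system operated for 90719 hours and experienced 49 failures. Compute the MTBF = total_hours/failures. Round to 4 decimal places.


total_hours = 90719
failures = 49
MTBF = 90719 / 49
MTBF = 1851.4082

1851.4082


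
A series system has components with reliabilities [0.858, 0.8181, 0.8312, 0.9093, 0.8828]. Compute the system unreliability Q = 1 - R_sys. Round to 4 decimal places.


Components: [0.858, 0.8181, 0.8312, 0.9093, 0.8828]
After component 1: product = 0.858
After component 2: product = 0.7019
After component 3: product = 0.5834
After component 4: product = 0.5305
After component 5: product = 0.4683
R_sys = 0.4683
Q = 1 - 0.4683 = 0.5317

0.5317


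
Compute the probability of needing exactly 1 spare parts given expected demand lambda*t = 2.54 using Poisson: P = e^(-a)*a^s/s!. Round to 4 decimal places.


a = 2.54, s = 1
e^(-a) = e^(-2.54) = 0.0789
a^s = 2.54^1 = 2.54
s! = 1
P = 0.0789 * 2.54 / 1
P = 0.2003

0.2003


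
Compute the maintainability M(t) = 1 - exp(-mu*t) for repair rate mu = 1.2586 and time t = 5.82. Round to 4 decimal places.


mu = 1.2586, t = 5.82
mu * t = 1.2586 * 5.82 = 7.3251
exp(-7.3251) = 0.0007
M(t) = 1 - 0.0007
M(t) = 0.9993

0.9993


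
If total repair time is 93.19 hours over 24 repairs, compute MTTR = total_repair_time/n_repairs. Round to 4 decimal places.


total_repair_time = 93.19
n_repairs = 24
MTTR = 93.19 / 24
MTTR = 3.8829

3.8829


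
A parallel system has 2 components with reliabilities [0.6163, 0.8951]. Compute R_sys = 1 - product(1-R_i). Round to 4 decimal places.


Components: [0.6163, 0.8951]
(1 - 0.6163) = 0.3837, running product = 0.3837
(1 - 0.8951) = 0.1049, running product = 0.0403
Product of (1-R_i) = 0.0403
R_sys = 1 - 0.0403 = 0.9597

0.9597


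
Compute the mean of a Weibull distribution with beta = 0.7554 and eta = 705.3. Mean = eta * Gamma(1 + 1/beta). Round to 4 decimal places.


beta = 0.7554, eta = 705.3
1/beta = 1.3238
1 + 1/beta = 2.3238
Gamma(2.3238) = 1.1837
Mean = 705.3 * 1.1837
Mean = 834.8465

834.8465


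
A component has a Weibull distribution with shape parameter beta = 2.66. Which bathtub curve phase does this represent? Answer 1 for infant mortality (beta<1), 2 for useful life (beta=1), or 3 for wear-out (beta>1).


beta = 2.66
Compare beta to 1:
beta < 1 => infant mortality (phase 1)
beta = 1 => useful life (phase 2)
beta > 1 => wear-out (phase 3)
Since beta = 2.66, this is wear-out (increasing failure rate)
Phase = 3

3


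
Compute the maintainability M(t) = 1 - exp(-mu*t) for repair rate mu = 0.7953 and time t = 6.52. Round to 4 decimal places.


mu = 0.7953, t = 6.52
mu * t = 0.7953 * 6.52 = 5.1854
exp(-5.1854) = 0.0056
M(t) = 1 - 0.0056
M(t) = 0.9944

0.9944


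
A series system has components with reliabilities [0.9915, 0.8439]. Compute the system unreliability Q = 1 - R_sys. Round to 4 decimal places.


Components: [0.9915, 0.8439]
After component 1: product = 0.9915
After component 2: product = 0.8367
R_sys = 0.8367
Q = 1 - 0.8367 = 0.1633

0.1633


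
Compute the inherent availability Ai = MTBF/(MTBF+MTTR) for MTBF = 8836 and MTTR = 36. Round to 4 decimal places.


MTBF = 8836
MTTR = 36
MTBF + MTTR = 8872
Ai = 8836 / 8872
Ai = 0.9959

0.9959


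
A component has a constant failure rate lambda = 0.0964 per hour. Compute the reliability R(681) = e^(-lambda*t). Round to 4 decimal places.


lambda = 0.0964
t = 681
lambda * t = 65.6484
R(t) = e^(-65.6484)
R(t) = 0.0

0.0


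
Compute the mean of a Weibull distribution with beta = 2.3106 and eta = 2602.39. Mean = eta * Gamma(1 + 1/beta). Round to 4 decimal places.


beta = 2.3106, eta = 2602.39
1/beta = 0.4328
1 + 1/beta = 1.4328
Gamma(1.4328) = 0.886
Mean = 2602.39 * 0.886
Mean = 2305.6211

2305.6211


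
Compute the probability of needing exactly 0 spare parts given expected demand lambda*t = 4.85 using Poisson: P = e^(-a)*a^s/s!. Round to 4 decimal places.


a = 4.85, s = 0
e^(-a) = e^(-4.85) = 0.0078
a^s = 4.85^0 = 1.0
s! = 1
P = 0.0078 * 1.0 / 1
P = 0.0078

0.0078


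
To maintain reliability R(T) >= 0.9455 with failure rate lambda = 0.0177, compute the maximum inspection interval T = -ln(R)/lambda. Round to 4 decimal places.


R_target = 0.9455
lambda = 0.0177
-ln(0.9455) = 0.056
T = 0.056 / 0.0177
T = 3.1662

3.1662


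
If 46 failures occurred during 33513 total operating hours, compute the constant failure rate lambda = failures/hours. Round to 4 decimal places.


failures = 46
total_hours = 33513
lambda = 46 / 33513
lambda = 0.0014

0.0014


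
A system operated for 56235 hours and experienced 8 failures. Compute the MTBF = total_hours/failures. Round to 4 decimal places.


total_hours = 56235
failures = 8
MTBF = 56235 / 8
MTBF = 7029.375

7029.375


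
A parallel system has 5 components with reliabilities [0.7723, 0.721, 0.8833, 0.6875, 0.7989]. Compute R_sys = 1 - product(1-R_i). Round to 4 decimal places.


Components: [0.7723, 0.721, 0.8833, 0.6875, 0.7989]
(1 - 0.7723) = 0.2277, running product = 0.2277
(1 - 0.721) = 0.279, running product = 0.0635
(1 - 0.8833) = 0.1167, running product = 0.0074
(1 - 0.6875) = 0.3125, running product = 0.0023
(1 - 0.7989) = 0.2011, running product = 0.0005
Product of (1-R_i) = 0.0005
R_sys = 1 - 0.0005 = 0.9995

0.9995


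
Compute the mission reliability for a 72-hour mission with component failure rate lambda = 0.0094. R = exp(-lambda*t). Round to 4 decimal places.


lambda = 0.0094
mission_time = 72
lambda * t = 0.0094 * 72 = 0.6768
R = exp(-0.6768)
R = 0.5082

0.5082


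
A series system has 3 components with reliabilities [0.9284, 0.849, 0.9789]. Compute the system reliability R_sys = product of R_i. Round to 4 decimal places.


Components: [0.9284, 0.849, 0.9789]
After component 1 (R=0.9284): product = 0.9284
After component 2 (R=0.849): product = 0.7882
After component 3 (R=0.9789): product = 0.7716
R_sys = 0.7716

0.7716


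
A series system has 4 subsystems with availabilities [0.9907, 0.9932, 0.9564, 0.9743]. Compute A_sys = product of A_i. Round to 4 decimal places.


Subsystems: [0.9907, 0.9932, 0.9564, 0.9743]
After subsystem 1 (A=0.9907): product = 0.9907
After subsystem 2 (A=0.9932): product = 0.984
After subsystem 3 (A=0.9564): product = 0.9411
After subsystem 4 (A=0.9743): product = 0.9169
A_sys = 0.9169

0.9169


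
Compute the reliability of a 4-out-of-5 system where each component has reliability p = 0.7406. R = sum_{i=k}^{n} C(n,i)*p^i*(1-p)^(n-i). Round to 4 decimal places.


k = 4, n = 5, p = 0.7406
i=4: C(5,4)=5 * 0.7406^4 * 0.2594^1 = 0.3902
i=5: C(5,5)=1 * 0.7406^5 * 0.2594^0 = 0.2228
R = sum of terms = 0.613

0.613


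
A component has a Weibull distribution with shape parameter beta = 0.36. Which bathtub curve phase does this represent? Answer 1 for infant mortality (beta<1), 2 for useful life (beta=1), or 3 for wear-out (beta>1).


beta = 0.36
Compare beta to 1:
beta < 1 => infant mortality (phase 1)
beta = 1 => useful life (phase 2)
beta > 1 => wear-out (phase 3)
Since beta = 0.36, this is infant mortality (decreasing failure rate)
Phase = 1

1


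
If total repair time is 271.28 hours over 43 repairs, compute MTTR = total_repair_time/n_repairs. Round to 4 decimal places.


total_repair_time = 271.28
n_repairs = 43
MTTR = 271.28 / 43
MTTR = 6.3088

6.3088


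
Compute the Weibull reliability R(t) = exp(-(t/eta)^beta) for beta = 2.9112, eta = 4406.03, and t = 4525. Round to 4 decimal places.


beta = 2.9112, eta = 4406.03, t = 4525
t/eta = 4525 / 4406.03 = 1.027
(t/eta)^beta = 1.027^2.9112 = 1.0807
R(t) = exp(-1.0807)
R(t) = 0.3394

0.3394


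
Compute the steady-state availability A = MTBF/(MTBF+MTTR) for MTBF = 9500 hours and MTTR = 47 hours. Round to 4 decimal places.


MTBF = 9500
MTTR = 47
MTBF + MTTR = 9547
A = 9500 / 9547
A = 0.9951

0.9951


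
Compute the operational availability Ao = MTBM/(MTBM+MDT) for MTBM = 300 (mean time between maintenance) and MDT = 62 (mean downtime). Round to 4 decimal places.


MTBM = 300
MDT = 62
MTBM + MDT = 362
Ao = 300 / 362
Ao = 0.8287

0.8287
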